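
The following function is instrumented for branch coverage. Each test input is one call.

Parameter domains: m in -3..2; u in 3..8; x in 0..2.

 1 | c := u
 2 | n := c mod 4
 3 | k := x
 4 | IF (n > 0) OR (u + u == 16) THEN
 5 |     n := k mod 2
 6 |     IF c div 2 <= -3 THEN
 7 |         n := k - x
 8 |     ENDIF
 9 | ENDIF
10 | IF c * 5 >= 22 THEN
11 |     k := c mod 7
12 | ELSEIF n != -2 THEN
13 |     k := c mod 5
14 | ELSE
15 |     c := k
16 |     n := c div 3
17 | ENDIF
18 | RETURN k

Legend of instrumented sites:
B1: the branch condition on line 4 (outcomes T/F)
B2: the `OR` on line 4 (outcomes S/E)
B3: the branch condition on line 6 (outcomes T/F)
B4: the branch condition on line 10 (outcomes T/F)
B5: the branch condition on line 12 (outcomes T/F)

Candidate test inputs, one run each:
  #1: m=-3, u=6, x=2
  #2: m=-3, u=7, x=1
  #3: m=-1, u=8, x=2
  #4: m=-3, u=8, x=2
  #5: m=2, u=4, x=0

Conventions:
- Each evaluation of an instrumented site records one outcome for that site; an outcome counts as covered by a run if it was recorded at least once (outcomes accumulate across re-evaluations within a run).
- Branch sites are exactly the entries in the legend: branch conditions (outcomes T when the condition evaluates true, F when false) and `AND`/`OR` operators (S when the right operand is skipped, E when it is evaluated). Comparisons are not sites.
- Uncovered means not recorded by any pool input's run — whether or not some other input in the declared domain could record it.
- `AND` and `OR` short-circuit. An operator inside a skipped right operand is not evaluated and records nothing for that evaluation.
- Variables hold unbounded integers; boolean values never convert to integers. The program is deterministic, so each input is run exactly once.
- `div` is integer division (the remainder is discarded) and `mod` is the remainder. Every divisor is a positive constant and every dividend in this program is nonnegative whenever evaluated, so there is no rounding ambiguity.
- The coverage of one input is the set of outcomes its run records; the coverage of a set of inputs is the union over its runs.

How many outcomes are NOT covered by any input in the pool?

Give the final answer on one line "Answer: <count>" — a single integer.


test 1 (m=-3, u=6, x=2) fires B2->S, B1->T, B3->F, B4->T; hits B1=T, B2=S, B3=F, B4=T
test 2 (m=-3, u=7, x=1) fires B2->S, B1->T, B3->F, B4->T; hits B1=T, B2=S, B3=F, B4=T
test 3 (m=-1, u=8, x=2) fires B2->E, B1->T, B3->F, B4->T; hits B1=T, B2=E, B3=F, B4=T
test 4 (m=-3, u=8, x=2) fires B2->E, B1->T, B3->F, B4->T; hits B1=T, B2=E, B3=F, B4=T
test 5 (m=2, u=4, x=0) fires B2->E, B1->F, B4->F, B5->T; hits B1=F, B2=E, B4=F, B5=T
union over the pool: B1=T, B1=F, B2=S, B2=E, B3=F, B4=T, B4=F, B5=T
uncovered (2 of 10): B3=T, B5=F
Answer: 2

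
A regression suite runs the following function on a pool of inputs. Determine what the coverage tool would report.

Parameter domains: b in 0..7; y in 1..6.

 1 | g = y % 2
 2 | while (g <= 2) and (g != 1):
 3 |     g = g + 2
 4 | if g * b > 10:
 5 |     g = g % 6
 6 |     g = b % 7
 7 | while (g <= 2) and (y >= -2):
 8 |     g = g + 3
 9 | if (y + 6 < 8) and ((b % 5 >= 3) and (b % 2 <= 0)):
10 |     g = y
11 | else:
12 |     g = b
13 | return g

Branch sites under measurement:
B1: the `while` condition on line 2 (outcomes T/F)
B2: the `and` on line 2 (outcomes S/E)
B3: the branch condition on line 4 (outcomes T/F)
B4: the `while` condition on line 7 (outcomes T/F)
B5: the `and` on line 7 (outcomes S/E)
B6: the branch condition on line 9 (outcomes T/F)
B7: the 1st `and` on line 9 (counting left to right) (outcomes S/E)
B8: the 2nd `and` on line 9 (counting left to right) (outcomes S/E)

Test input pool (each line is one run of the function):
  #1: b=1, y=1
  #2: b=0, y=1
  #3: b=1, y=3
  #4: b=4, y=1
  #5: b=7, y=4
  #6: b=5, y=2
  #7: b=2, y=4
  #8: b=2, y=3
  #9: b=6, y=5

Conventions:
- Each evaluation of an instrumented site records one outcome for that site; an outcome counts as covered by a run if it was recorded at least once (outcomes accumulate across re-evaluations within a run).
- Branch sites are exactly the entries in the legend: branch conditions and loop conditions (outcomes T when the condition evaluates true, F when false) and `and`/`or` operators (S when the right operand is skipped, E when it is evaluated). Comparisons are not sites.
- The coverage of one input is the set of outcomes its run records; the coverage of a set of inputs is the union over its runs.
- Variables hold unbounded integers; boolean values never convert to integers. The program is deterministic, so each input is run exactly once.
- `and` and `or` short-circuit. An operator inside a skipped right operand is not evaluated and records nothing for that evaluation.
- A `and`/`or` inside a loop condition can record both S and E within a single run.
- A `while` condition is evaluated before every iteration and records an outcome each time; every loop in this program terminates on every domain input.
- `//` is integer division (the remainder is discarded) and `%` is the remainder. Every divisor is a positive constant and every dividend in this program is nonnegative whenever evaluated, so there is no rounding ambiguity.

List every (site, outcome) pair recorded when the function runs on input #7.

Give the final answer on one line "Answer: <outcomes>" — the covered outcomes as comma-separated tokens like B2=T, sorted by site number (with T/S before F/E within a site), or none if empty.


Running input #7 (b=2, y=4), event by event:
  B2->E, B1->T, B2->E, B1->T, B2->S, B1->F, B3->F, B5->S, B4->F, B7->S
  B6->F
as a set, this run covers: B1=T, B1=F, B2=S, B2=E, B3=F, B4=F, B5=S, B6=F, B7=S
Answer: B1=T, B1=F, B2=S, B2=E, B3=F, B4=F, B5=S, B6=F, B7=S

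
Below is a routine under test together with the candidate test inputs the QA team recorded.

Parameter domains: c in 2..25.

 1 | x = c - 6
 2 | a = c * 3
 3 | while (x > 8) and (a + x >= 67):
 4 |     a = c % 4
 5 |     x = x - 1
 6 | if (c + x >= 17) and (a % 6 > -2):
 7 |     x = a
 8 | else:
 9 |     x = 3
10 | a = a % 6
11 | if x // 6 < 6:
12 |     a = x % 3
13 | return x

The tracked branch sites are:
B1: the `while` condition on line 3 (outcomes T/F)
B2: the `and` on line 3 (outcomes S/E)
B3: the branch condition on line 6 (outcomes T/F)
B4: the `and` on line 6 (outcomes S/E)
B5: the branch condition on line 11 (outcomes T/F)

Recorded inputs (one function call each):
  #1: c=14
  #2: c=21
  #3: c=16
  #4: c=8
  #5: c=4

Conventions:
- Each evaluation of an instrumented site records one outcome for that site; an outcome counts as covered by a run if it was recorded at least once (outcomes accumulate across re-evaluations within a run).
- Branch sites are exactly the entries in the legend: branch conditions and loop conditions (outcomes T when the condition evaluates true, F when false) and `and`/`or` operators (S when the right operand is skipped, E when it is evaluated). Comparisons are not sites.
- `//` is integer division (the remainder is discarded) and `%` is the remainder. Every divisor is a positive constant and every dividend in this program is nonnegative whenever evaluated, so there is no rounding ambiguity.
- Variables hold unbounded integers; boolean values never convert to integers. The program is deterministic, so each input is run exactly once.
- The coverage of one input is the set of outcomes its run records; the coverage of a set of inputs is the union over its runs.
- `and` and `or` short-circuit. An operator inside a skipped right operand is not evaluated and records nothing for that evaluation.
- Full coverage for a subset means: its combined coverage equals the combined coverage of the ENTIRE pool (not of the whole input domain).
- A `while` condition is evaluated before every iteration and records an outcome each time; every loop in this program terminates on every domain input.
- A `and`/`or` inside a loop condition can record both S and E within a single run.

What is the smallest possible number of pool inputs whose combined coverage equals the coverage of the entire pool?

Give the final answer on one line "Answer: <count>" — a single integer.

test 1 (c=14) fires B2->S, B1->F, B4->E, B3->T, B5->F; hits B1=F, B2=S, B3=T, B4=E, B5=F
test 2 (c=21) fires B2->E, B1->T, B2->E, B1->F, B4->E, B3->T, B5->T; hits B1=T, B1=F, B2=E, B3=T, B4=E, B5=T
test 3 (c=16) fires B2->E, B1->F, B4->E, B3->T, B5->F; hits B1=F, B2=E, B3=T, B4=E, B5=F
test 4 (c=8) fires B2->S, B1->F, B4->S, B3->F, B5->T; hits B1=F, B2=S, B3=F, B4=S, B5=T
test 5 (c=4) fires B2->S, B1->F, B4->S, B3->F, B5->T; hits B1=F, B2=S, B3=F, B4=S, B5=T
pool-wide coverage (10 outcomes): B1=T, B1=F, B2=S, B2=E, B3=T, B3=F, B4=S, B4=E, B5=T, B5=F
no size-1 subset reaches all 10 outcomes (best union: 6/10)
no size-2 subset reaches all 10 outcomes (best union: 9/10)
size 3: inputs {1, 2, 4} cover all 10 outcomes, and no lexicographically smaller subset of this size does

Answer: 3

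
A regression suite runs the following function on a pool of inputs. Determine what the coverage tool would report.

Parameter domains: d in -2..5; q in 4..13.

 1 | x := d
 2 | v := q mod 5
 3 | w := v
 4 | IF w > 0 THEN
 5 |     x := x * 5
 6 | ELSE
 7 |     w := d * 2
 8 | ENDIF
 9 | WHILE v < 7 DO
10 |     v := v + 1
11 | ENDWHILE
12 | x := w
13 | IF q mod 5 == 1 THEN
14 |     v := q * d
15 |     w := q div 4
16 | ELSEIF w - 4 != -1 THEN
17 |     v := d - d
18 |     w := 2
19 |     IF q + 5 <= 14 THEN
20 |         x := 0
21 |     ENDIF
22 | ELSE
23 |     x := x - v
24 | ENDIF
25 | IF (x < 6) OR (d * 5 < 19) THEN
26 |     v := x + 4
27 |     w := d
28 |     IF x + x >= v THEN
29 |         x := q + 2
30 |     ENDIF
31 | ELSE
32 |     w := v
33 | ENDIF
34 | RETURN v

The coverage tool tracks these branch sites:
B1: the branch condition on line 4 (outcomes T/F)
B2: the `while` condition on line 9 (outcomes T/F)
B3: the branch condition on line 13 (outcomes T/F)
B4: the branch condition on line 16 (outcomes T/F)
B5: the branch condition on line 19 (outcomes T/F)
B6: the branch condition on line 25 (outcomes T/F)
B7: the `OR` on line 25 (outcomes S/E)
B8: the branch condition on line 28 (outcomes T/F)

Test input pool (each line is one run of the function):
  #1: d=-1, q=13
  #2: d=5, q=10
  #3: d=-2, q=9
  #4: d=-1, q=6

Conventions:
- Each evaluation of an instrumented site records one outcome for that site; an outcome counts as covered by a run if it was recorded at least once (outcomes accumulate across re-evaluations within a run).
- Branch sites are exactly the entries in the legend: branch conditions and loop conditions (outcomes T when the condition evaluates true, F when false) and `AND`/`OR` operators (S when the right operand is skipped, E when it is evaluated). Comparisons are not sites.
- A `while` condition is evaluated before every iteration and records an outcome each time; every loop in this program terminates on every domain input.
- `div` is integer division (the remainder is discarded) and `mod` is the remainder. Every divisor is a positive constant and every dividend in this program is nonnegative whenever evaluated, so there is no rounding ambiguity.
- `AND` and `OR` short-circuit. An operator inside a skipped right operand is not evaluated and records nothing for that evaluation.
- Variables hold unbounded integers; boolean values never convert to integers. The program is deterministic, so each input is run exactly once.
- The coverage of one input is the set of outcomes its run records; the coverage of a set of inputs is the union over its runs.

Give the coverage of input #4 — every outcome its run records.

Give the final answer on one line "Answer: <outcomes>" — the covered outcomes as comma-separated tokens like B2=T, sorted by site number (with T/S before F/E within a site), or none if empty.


Event log for input #4 (d=-1, q=6):
  B1->T, B2->T, B2->T, B2->T, B2->T, B2->T, B2->T, B2->F, B3->T, B7->S
  B6->T, B8->F
deduplicating events, the covered set is: B1=T, B2=T, B2=F, B3=T, B6=T, B7=S, B8=F
Answer: B1=T, B2=T, B2=F, B3=T, B6=T, B7=S, B8=F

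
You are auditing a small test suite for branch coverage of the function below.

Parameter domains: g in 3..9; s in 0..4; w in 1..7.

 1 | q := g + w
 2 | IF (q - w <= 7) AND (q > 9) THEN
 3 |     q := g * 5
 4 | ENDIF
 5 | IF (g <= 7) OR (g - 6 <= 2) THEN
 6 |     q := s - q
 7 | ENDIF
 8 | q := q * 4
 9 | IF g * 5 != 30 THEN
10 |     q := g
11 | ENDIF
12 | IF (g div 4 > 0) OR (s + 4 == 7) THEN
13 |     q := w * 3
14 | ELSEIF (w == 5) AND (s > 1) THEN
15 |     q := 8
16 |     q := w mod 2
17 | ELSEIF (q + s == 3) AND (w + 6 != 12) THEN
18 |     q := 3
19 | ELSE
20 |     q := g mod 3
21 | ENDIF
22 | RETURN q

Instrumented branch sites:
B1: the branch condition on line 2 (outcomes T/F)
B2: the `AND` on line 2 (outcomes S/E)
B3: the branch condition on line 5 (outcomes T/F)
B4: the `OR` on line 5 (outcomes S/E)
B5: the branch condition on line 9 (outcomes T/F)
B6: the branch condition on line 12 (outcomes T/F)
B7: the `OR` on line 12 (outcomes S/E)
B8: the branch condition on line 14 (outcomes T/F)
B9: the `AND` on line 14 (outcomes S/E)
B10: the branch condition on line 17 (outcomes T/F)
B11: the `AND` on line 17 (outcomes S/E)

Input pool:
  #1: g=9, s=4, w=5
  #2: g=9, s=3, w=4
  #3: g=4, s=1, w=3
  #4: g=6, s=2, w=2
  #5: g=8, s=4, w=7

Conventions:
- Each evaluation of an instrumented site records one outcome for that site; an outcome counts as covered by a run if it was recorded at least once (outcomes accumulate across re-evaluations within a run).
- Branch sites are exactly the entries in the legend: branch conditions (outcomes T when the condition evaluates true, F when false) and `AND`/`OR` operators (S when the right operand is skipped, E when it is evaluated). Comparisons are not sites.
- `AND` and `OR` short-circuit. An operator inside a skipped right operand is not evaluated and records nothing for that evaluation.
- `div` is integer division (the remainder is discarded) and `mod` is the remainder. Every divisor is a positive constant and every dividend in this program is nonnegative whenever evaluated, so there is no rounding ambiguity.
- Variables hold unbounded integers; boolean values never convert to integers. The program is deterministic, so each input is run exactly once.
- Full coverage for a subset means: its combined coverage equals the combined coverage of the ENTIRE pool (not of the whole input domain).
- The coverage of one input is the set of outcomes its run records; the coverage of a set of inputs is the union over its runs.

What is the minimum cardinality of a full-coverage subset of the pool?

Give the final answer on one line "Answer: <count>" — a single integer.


test 1 (g=9, s=4, w=5) fires B2->S, B1->F, B4->E, B3->F, B5->T, B7->S, B6->T; hits B1=F, B2=S, B3=F, B4=E, B5=T, B6=T, B7=S
test 2 (g=9, s=3, w=4) fires B2->S, B1->F, B4->E, B3->F, B5->T, B7->S, B6->T; hits B1=F, B2=S, B3=F, B4=E, B5=T, B6=T, B7=S
test 3 (g=4, s=1, w=3) fires B2->E, B1->F, B4->S, B3->T, B5->T, B7->S, B6->T; hits B1=F, B2=E, B3=T, B4=S, B5=T, B6=T, B7=S
test 4 (g=6, s=2, w=2) fires B2->E, B1->F, B4->S, B3->T, B5->F, B7->S, B6->T; hits B1=F, B2=E, B3=T, B4=S, B5=F, B6=T, B7=S
test 5 (g=8, s=4, w=7) fires B2->S, B1->F, B4->E, B3->T, B5->T, B7->S, B6->T; hits B1=F, B2=S, B3=T, B4=E, B5=T, B6=T, B7=S
together the pool reaches 11 outcomes: B1=F, B2=S, B2=E, B3=T, B3=F, B4=S, B4=E, B5=T, B5=F, B6=T, B7=S
size 1 is not enough: best union over all size-1 subsets is 7/11
the canonical winner is {1, 4}: size 2, full 11-outcome coverage, earliest index list among size-2 covers
Answer: 2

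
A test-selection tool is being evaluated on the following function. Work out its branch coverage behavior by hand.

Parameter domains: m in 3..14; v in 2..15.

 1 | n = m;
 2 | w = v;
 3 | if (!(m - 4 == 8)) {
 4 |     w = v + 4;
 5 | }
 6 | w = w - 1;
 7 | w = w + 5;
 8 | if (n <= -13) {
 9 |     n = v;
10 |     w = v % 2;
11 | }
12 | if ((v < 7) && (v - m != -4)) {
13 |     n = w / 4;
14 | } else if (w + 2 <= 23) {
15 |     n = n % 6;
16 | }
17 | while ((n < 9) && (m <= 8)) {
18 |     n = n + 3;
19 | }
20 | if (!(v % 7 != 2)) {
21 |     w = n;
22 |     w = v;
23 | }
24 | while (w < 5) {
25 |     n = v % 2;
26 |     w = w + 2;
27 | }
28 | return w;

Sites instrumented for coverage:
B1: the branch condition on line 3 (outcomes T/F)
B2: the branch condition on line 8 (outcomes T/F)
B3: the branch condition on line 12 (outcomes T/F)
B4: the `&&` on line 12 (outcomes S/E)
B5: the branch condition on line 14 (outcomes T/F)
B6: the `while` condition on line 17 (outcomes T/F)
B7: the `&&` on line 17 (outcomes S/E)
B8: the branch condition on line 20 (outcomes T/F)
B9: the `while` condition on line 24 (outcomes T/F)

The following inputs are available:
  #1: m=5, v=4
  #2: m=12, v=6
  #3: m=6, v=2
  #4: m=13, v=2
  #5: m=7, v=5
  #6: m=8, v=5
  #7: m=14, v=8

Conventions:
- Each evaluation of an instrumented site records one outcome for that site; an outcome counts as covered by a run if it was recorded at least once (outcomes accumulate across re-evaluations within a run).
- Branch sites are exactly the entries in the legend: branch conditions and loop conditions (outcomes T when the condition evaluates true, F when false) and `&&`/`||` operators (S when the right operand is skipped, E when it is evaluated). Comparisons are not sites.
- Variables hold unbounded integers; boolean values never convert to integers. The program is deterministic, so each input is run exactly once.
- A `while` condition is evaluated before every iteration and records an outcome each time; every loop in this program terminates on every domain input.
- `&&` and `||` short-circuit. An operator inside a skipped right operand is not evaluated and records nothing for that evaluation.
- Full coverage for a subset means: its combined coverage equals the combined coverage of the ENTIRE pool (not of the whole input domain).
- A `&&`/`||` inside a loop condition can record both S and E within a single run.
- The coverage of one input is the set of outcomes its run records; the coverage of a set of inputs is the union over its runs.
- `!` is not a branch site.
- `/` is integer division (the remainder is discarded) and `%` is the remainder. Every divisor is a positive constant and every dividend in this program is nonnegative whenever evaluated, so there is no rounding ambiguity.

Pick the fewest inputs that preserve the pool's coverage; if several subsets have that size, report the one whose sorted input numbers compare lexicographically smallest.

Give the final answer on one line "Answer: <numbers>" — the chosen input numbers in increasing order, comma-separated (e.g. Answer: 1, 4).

#1 (m=5, v=4) -> B1->T, B2->F, B4->E, B3->T, B7->E, B6->T, B7->E, B6->T, B7->S, B6->F, B8->F, B9->F; covered: B1=T, B2=F, B3=T, B4=E, B6=T, B6=F, B7=S, B7=E, B8=F, B9=F
#2 (m=12, v=6) -> B1->F, B2->F, B4->E, B3->T, B7->E, B6->F, B8->F, B9->F; covered: B1=F, B2=F, B3=T, B4=E, B6=F, B7=E, B8=F, B9=F
#3 (m=6, v=2) -> B1->T, B2->F, B4->E, B3->F, B5->T, B7->E, B6->T, B7->E, B6->T, B7->E, B6->T, B7->S, B6->F, B8->T, ...; covered: B1=T, B2=F, B3=F, B4=E, B5=T, B6=T, B6=F, B7=S, B7=E, B8=T, B9=T, B9=F
#4 (m=13, v=2) -> B1->T, B2->F, B4->E, B3->T, B7->E, B6->F, B8->T, B9->T, B9->T, B9->F; covered: B1=T, B2=F, B3=T, B4=E, B6=F, B7=E, B8=T, B9=T, B9=F
#5 (m=7, v=5) -> B1->T, B2->F, B4->E, B3->T, B7->E, B6->T, B7->E, B6->T, B7->S, B6->F, B8->F, B9->F; covered: B1=T, B2=F, B3=T, B4=E, B6=T, B6=F, B7=S, B7=E, B8=F, B9=F
#6 (m=8, v=5) -> B1->T, B2->F, B4->E, B3->T, B7->E, B6->T, B7->E, B6->T, B7->S, B6->F, B8->F, B9->F; covered: B1=T, B2=F, B3=T, B4=E, B6=T, B6=F, B7=S, B7=E, B8=F, B9=F
#7 (m=14, v=8) -> B1->T, B2->F, B4->S, B3->F, B5->T, B7->E, B6->F, B8->F, B9->F; covered: B1=T, B2=F, B3=F, B4=S, B5=T, B6=F, B7=E, B8=F, B9=F
together the pool reaches 16 outcomes: B1=T, B1=F, B2=F, B3=T, B3=F, B4=S, B4=E, B5=T, B6=T, B6=F, B7=S, B7=E, B8=T, B8=F, B9=T, B9=F
every size-1 subset falls short of the 16 outcomes (best: 12/16)
every size-2 subset falls short of the 16 outcomes (best: 15/16)
size 3: inputs {2, 3, 7} cover all 16 outcomes, and no lexicographically smaller subset of this size does

Answer: 2, 3, 7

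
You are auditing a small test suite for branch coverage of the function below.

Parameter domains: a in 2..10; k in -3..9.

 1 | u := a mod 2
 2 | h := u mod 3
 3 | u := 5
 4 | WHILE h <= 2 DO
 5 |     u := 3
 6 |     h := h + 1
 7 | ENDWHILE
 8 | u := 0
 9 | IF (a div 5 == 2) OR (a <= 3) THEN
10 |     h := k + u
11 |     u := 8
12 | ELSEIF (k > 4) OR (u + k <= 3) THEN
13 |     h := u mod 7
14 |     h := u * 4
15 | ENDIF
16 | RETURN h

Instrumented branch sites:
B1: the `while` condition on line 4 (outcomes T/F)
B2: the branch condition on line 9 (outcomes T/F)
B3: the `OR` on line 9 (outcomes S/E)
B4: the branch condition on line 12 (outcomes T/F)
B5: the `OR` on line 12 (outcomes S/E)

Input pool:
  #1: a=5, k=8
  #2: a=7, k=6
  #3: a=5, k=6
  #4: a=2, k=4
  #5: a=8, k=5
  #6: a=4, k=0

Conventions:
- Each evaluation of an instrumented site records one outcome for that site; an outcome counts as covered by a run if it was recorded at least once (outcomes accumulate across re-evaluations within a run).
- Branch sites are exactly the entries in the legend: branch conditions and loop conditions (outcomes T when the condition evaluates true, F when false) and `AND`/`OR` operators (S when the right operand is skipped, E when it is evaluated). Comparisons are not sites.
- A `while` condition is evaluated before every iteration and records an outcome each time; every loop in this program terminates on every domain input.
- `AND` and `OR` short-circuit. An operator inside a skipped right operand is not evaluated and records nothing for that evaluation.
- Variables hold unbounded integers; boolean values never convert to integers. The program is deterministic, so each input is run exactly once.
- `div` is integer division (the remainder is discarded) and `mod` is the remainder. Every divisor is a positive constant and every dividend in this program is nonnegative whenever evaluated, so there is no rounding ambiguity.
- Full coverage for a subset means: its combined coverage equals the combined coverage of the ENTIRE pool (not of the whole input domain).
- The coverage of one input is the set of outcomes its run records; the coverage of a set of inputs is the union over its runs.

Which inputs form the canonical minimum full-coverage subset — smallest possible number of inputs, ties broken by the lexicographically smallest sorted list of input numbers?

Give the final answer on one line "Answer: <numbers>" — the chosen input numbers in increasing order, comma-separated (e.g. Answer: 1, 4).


input #1 (a=5, k=8): events B1->T, B1->T, B1->F, B3->E, B2->F, B5->S, B4->T; covers B1=T, B1=F, B2=F, B3=E, B4=T, B5=S
input #2 (a=7, k=6): events B1->T, B1->T, B1->F, B3->E, B2->F, B5->S, B4->T; covers B1=T, B1=F, B2=F, B3=E, B4=T, B5=S
input #3 (a=5, k=6): events B1->T, B1->T, B1->F, B3->E, B2->F, B5->S, B4->T; covers B1=T, B1=F, B2=F, B3=E, B4=T, B5=S
input #4 (a=2, k=4): events B1->T, B1->T, B1->T, B1->F, B3->E, B2->T; covers B1=T, B1=F, B2=T, B3=E
input #5 (a=8, k=5): events B1->T, B1->T, B1->T, B1->F, B3->E, B2->F, B5->S, B4->T; covers B1=T, B1=F, B2=F, B3=E, B4=T, B5=S
input #6 (a=4, k=0): events B1->T, B1->T, B1->T, B1->F, B3->E, B2->F, B5->E, B4->T; covers B1=T, B1=F, B2=F, B3=E, B4=T, B5=E
union over all inputs: B1=T, B1=F, B2=T, B2=F, B3=E, B4=T, B5=S, B5=E (8 outcomes)
size 1 is not enough: best union over all size-1 subsets is 6/8
size 2 is not enough: best union over all size-2 subsets is 7/8
at size 3, {1, 4, 6} reaches all 8 outcomes; every lexicographically earlier size-3 subset fails
Answer: 1, 4, 6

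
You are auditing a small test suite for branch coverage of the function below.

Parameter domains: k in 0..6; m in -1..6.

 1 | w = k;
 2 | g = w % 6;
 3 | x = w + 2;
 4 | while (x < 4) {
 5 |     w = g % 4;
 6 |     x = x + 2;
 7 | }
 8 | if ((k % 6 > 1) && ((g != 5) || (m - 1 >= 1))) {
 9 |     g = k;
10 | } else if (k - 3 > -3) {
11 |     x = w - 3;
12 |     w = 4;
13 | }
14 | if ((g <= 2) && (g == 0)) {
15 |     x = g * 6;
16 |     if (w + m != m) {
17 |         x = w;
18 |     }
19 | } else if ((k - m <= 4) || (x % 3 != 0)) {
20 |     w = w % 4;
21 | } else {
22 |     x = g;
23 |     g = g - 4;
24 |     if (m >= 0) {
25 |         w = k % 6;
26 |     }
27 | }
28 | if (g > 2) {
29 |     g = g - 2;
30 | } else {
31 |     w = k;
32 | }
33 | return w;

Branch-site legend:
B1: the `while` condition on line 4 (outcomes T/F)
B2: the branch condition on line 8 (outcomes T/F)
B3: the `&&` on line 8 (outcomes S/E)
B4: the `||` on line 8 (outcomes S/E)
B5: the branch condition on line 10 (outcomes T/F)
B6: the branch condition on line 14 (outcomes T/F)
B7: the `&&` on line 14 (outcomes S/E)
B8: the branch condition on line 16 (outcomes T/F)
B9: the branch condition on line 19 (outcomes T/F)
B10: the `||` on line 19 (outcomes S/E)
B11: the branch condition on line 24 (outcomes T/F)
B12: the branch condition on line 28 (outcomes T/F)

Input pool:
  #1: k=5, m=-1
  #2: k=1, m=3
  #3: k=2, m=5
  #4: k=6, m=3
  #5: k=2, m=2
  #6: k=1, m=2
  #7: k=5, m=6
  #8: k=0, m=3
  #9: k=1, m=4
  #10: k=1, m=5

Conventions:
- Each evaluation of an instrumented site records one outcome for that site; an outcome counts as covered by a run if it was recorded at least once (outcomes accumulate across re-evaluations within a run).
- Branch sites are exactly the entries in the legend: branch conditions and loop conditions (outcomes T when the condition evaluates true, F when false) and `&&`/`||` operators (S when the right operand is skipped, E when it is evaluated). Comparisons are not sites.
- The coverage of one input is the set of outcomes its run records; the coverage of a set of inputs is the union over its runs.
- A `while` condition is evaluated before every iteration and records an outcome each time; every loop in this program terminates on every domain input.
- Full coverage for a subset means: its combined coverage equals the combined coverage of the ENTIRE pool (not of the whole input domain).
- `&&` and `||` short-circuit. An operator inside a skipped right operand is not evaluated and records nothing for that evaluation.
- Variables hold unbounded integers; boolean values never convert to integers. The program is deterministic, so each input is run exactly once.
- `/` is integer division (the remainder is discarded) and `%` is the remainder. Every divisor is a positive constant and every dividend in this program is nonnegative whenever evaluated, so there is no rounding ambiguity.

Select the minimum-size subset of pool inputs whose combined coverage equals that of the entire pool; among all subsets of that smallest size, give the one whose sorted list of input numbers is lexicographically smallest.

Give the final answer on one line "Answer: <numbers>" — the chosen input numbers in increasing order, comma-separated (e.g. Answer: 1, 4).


test 1 (k=5, m=-1) fires B1->F, B3->E, B4->E, B2->F, B5->T, B7->S, B6->F, B10->E, B9->T, B12->T; hits B1=F, B2=F, B3=E, B4=E, B5=T, B6=F, B7=S, B9=T, B10=E, B12=T
test 2 (k=1, m=3) fires B1->T, B1->F, B3->S, B2->F, B5->T, B7->E, B6->F, B10->S, B9->T, B12->F; hits B1=T, B1=F, B2=F, B3=S, B5=T, B6=F, B7=E, B9=T, B10=S, B12=F
test 3 (k=2, m=5) fires B1->F, B3->E, B4->S, B2->T, B7->E, B6->F, B10->S, B9->T, B12->F; hits B1=F, B2=T, B3=E, B4=S, B6=F, B7=E, B9=T, B10=S, B12=F
test 4 (k=6, m=3) fires B1->F, B3->S, B2->F, B5->T, B7->E, B6->T, B8->T, B12->F; hits B1=F, B2=F, B3=S, B5=T, B6=T, B7=E, B8=T, B12=F
test 5 (k=2, m=2) fires B1->F, B3->E, B4->S, B2->T, B7->E, B6->F, B10->S, B9->T, B12->F; hits B1=F, B2=T, B3=E, B4=S, B6=F, B7=E, B9=T, B10=S, B12=F
test 6 (k=1, m=2) fires B1->T, B1->F, B3->S, B2->F, B5->T, B7->E, B6->F, B10->S, B9->T, B12->F; hits B1=T, B1=F, B2=F, B3=S, B5=T, B6=F, B7=E, B9=T, B10=S, B12=F
test 7 (k=5, m=6) fires B1->F, B3->E, B4->E, B2->T, B7->S, B6->F, B10->S, B9->T, B12->T; hits B1=F, B2=T, B3=E, B4=E, B6=F, B7=S, B9=T, B10=S, B12=T
test 8 (k=0, m=3) fires B1->T, B1->F, B3->S, B2->F, B5->F, B7->E, B6->T, B8->F, B12->F; hits B1=T, B1=F, B2=F, B3=S, B5=F, B6=T, B7=E, B8=F, B12=F
test 9 (k=1, m=4) fires B1->T, B1->F, B3->S, B2->F, B5->T, B7->E, B6->F, B10->S, B9->T, B12->F; hits B1=T, B1=F, B2=F, B3=S, B5=T, B6=F, B7=E, B9=T, B10=S, B12=F
test 10 (k=1, m=5) fires B1->T, B1->F, B3->S, B2->F, B5->T, B7->E, B6->F, B10->S, B9->T, B12->F; hits B1=T, B1=F, B2=F, B3=S, B5=T, B6=F, B7=E, B9=T, B10=S, B12=F
together the pool reaches 21 outcomes: B1=T, B1=F, B2=T, B2=F, B3=S, B3=E, B4=S, B4=E, B5=T, B5=F, B6=T, B6=F, B7=S, B7=E, B8=T, B8=F, B9=T, B10=S, B10=E, B12=T, B12=F
size 1 is not enough: best union over all size-1 subsets is 10/21
size 2 is not enough: best union over all size-2 subsets is 17/21
size 3 is not enough: best union over all size-3 subsets is 20/21
size 4: inputs {1, 3, 4, 8} cover all 21 outcomes, and no lexicographically smaller subset of this size does
Answer: 1, 3, 4, 8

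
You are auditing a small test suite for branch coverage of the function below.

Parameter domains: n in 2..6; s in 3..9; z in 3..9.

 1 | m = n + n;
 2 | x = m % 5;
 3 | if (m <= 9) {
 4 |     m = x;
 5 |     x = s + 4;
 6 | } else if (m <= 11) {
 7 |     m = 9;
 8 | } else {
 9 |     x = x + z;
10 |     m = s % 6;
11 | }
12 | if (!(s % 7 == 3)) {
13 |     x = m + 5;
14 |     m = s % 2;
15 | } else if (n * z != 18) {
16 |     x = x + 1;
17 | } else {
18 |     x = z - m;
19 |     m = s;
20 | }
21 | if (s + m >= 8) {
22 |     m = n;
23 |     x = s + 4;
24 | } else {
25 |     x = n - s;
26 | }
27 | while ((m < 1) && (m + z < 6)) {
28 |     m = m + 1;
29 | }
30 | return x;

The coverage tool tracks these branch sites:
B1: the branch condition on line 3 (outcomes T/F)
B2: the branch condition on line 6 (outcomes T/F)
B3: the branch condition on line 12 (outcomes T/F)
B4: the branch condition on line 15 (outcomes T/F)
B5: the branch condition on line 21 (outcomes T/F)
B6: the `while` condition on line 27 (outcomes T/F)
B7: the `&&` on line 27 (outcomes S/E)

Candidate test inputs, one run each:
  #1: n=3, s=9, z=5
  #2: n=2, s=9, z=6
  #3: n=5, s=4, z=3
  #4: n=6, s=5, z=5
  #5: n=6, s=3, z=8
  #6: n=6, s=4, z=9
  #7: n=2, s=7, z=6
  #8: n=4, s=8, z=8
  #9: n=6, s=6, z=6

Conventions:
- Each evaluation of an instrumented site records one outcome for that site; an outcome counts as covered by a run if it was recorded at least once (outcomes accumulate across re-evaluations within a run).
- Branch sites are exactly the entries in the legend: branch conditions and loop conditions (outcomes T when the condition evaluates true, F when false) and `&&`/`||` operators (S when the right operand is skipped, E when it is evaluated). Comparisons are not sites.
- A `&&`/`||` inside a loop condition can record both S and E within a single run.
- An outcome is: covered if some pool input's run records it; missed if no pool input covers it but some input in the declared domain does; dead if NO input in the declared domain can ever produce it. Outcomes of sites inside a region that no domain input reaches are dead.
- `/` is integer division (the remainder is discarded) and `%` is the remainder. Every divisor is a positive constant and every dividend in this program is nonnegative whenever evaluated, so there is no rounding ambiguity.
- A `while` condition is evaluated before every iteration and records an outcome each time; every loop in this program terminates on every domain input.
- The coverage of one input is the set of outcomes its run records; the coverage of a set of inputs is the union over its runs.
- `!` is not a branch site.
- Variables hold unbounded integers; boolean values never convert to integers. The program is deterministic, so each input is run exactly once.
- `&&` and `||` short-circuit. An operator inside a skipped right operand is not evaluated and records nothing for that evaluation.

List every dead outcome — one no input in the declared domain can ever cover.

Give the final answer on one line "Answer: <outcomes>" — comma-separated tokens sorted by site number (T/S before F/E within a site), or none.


running all 245 domain inputs and tallying outcomes:
  reachable outcomes have witnesses, e.g. B1=T (e.g. n=2, s=3, z=3), B1=F (e.g. n=5, s=3, z=3), B2=T (e.g. n=5, s=3, z=3), B2=F (e.g. n=6, s=3, z=3)
Answer: none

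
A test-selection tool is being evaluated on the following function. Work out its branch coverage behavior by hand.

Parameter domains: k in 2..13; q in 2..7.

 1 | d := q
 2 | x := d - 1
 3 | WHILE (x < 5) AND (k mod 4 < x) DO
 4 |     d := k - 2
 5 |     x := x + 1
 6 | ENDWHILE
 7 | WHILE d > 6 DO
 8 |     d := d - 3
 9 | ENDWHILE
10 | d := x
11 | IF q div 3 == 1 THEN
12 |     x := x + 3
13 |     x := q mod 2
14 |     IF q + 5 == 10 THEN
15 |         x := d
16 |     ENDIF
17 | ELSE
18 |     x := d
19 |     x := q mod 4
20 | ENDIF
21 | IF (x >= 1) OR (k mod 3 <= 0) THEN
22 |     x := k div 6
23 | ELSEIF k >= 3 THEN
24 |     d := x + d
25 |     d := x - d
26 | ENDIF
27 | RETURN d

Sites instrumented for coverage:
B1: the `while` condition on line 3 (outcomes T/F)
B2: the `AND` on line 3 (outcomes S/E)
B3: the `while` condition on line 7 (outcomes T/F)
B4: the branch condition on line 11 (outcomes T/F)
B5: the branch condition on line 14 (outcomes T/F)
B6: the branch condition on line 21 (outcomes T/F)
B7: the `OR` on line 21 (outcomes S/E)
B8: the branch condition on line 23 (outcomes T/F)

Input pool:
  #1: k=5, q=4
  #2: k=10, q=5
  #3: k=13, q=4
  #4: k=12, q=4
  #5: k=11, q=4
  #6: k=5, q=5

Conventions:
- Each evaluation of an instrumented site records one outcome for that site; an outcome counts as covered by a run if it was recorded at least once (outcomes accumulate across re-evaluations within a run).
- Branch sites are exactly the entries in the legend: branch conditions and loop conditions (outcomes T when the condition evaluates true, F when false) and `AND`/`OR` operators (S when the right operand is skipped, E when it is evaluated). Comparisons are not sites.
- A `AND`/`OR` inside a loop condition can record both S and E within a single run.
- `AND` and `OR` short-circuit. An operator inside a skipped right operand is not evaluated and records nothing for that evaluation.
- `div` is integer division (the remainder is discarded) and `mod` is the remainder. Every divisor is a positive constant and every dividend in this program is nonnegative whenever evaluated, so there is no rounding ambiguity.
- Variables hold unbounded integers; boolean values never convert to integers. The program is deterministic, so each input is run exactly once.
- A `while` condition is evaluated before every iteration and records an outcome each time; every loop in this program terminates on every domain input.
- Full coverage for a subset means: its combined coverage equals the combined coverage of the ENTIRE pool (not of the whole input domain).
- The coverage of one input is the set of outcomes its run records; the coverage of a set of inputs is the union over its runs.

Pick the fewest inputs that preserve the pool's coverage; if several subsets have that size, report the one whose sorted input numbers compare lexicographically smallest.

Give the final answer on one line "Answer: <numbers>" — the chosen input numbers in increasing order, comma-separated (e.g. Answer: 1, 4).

test 1 (k=5, q=4) fires B2->E, B1->T, B2->E, B1->T, B2->S, B1->F, B3->F, B4->T, B5->F, B7->E, B6->F, B8->T; hits B1=T, B1=F, B2=S, B2=E, B3=F, B4=T, B5=F, B6=F, B7=E, B8=T
test 2 (k=10, q=5) fires B2->E, B1->T, B2->S, B1->F, B3->T, B3->F, B4->T, B5->T, B7->S, B6->T; hits B1=T, B1=F, B2=S, B2=E, B3=T, B3=F, B4=T, B5=T, B6=T, B7=S
test 3 (k=13, q=4) fires B2->E, B1->T, B2->E, B1->T, B2->S, B1->F, B3->T, B3->T, B3->F, B4->T, B5->F, B7->E, B6->F, B8->T; hits B1=T, B1=F, B2=S, B2=E, B3=T, B3=F, B4=T, B5=F, B6=F, B7=E, B8=T
test 4 (k=12, q=4) fires B2->E, B1->T, B2->E, B1->T, B2->S, B1->F, B3->T, B3->T, B3->F, B4->T, B5->F, B7->E, B6->T; hits B1=T, B1=F, B2=S, B2=E, B3=T, B3=F, B4=T, B5=F, B6=T, B7=E
test 5 (k=11, q=4) fires B2->E, B1->F, B3->F, B4->T, B5->F, B7->E, B6->F, B8->T; hits B1=F, B2=E, B3=F, B4=T, B5=F, B6=F, B7=E, B8=T
test 6 (k=5, q=5) fires B2->E, B1->T, B2->S, B1->F, B3->F, B4->T, B5->T, B7->S, B6->T; hits B1=T, B1=F, B2=S, B2=E, B3=F, B4=T, B5=T, B6=T, B7=S
together the pool reaches 14 outcomes: B1=T, B1=F, B2=S, B2=E, B3=T, B3=F, B4=T, B5=T, B5=F, B6=T, B6=F, B7=S, B7=E, B8=T
size 1 is not enough: best union over all size-1 subsets is 11/14
inputs {1, 2} (size 2) cover everything; no size-2 subset with a lexicographically smaller index list covers all 14

Answer: 1, 2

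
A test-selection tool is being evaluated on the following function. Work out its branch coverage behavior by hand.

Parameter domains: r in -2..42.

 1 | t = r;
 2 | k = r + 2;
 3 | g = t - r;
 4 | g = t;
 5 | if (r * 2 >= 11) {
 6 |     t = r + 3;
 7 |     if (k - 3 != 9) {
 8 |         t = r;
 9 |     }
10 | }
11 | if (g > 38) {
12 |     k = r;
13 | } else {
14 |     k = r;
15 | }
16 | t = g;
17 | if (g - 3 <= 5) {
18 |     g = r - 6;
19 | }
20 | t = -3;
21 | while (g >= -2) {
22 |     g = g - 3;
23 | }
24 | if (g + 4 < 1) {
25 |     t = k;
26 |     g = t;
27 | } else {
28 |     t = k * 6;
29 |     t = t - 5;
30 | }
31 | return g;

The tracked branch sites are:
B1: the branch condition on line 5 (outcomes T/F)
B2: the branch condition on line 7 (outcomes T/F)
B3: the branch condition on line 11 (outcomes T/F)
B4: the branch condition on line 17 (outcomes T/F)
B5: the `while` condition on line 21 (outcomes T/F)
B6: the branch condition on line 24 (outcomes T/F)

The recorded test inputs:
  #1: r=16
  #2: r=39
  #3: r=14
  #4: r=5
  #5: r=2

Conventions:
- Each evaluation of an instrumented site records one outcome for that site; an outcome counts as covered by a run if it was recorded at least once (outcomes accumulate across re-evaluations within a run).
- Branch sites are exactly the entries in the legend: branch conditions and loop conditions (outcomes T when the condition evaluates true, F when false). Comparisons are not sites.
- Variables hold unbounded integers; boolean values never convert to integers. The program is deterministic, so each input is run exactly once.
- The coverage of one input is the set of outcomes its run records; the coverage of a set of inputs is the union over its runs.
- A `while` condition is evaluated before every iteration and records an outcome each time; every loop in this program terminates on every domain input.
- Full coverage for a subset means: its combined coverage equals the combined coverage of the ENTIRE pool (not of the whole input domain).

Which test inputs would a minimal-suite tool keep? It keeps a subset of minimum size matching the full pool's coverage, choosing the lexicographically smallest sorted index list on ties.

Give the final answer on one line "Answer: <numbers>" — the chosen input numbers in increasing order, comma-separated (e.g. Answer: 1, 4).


test 1 (r=16) fires B1->T, B2->T, B3->F, B4->F, B5->T, B5->T, B5->T, B5->T, B5->T, B5->T, B5->T, B5->F, B6->T; hits B1=T, B2=T, B3=F, B4=F, B5=T, B5=F, B6=T
test 2 (r=39) fires B1->T, B2->T, B3->T, B4->F, B5->T, B5->T, B5->T, B5->T, B5->T, B5->T, B5->T, B5->T, B5->T, B5->T, ...; hits B1=T, B2=T, B3=T, B4=F, B5=T, B5=F, B6=F
test 3 (r=14) fires B1->T, B2->T, B3->F, B4->F, B5->T, B5->T, B5->T, B5->T, B5->T, B5->T, B5->F, B6->T; hits B1=T, B2=T, B3=F, B4=F, B5=T, B5=F, B6=T
test 4 (r=5) fires B1->F, B3->F, B4->T, B5->T, B5->F, B6->T; hits B1=F, B3=F, B4=T, B5=T, B5=F, B6=T
test 5 (r=2) fires B1->F, B3->F, B4->T, B5->F, B6->T; hits B1=F, B3=F, B4=T, B5=F, B6=T
together the pool reaches 11 outcomes: B1=T, B1=F, B2=T, B3=T, B3=F, B4=T, B4=F, B5=T, B5=F, B6=T, B6=F
size 1 is not enough: best union over all size-1 subsets is 7/11
the canonical winner is {2, 4}: size 2, full 11-outcome coverage, earliest index list among size-2 covers
Answer: 2, 4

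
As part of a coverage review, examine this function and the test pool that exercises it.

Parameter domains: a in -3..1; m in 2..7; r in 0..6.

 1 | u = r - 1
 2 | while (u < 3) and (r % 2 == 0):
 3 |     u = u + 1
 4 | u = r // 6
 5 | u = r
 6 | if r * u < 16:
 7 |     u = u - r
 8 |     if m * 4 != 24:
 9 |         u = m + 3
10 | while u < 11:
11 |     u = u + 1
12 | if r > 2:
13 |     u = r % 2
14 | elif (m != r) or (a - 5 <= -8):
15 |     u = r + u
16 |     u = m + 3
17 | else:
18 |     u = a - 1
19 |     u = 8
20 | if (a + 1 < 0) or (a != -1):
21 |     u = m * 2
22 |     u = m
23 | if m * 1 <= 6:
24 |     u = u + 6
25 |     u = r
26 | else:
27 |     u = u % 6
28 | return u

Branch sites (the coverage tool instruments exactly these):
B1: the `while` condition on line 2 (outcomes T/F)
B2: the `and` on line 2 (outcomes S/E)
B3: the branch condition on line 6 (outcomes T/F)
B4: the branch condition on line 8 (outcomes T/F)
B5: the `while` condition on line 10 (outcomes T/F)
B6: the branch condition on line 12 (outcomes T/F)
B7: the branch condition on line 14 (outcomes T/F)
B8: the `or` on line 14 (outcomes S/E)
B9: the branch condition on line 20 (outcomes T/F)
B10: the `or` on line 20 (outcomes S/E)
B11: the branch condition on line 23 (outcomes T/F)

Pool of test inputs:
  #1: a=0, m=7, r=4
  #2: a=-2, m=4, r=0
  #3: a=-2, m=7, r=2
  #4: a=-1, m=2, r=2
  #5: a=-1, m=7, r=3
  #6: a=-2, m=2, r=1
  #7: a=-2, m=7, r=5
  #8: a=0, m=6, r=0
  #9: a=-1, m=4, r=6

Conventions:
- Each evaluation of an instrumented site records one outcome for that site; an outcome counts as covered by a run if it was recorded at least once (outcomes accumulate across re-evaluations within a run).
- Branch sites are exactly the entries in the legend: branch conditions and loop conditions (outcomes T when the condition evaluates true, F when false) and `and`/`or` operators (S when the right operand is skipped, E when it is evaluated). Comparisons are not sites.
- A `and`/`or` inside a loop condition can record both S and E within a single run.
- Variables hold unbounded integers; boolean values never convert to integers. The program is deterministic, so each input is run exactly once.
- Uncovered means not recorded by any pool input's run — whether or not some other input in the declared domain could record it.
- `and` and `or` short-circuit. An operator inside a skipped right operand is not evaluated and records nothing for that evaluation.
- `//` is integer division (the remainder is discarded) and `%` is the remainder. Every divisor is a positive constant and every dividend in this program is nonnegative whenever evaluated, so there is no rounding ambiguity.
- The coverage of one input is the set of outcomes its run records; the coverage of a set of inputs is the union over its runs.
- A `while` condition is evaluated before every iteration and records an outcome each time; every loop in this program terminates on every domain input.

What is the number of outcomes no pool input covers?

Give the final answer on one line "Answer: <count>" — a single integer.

run #1 (a=0, m=7, r=4) runs B2->S, B1->F, B3->F, B5->T, B5->T, B5->T, B5->T, B5->T, B5->T, B5->T, B5->F, B6->T, B10->E, B9->T, ...; records B1=F, B2=S, B3=F, B5=T, B5=F, B6=T, B9=T, B10=E, B11=F
run #2 (a=-2, m=4, r=0) runs B2->E, B1->T, B2->E, B1->T, B2->E, B1->T, B2->E, B1->T, B2->S, B1->F, B3->T, B4->T, B5->T, B5->T, ...; records B1=T, B1=F, B2=S, B2=E, B3=T, B4=T, B5=T, B5=F, B6=F, B7=T, B8=S, B9=T, B10=S, B11=T
run #3 (a=-2, m=7, r=2) runs B2->E, B1->T, B2->E, B1->T, B2->S, B1->F, B3->T, B4->T, B5->T, B5->F, B6->F, B8->S, B7->T, B10->S, ...; records B1=T, B1=F, B2=S, B2=E, B3=T, B4=T, B5=T, B5=F, B6=F, B7=T, B8=S, B9=T, B10=S, B11=F
run #4 (a=-1, m=2, r=2) runs B2->E, B1->T, B2->E, B1->T, B2->S, B1->F, B3->T, B4->T, B5->T, B5->T, B5->T, B5->T, B5->T, B5->T, ...; records B1=T, B1=F, B2=S, B2=E, B3=T, B4=T, B5=T, B5=F, B6=F, B7=F, B8=E, B9=F, B10=E, B11=T
run #5 (a=-1, m=7, r=3) runs B2->E, B1->F, B3->T, B4->T, B5->T, B5->F, B6->T, B10->E, B9->F, B11->F; records B1=F, B2=E, B3=T, B4=T, B5=T, B5=F, B6=T, B9=F, B10=E, B11=F
run #6 (a=-2, m=2, r=1) runs B2->E, B1->F, B3->T, B4->T, B5->T, B5->T, B5->T, B5->T, B5->T, B5->T, B5->F, B6->F, B8->S, B7->T, ...; records B1=F, B2=E, B3=T, B4=T, B5=T, B5=F, B6=F, B7=T, B8=S, B9=T, B10=S, B11=T
run #7 (a=-2, m=7, r=5) runs B2->S, B1->F, B3->F, B5->T, B5->T, B5->T, B5->T, B5->T, B5->T, B5->F, B6->T, B10->S, B9->T, B11->F; records B1=F, B2=S, B3=F, B5=T, B5=F, B6=T, B9=T, B10=S, B11=F
run #8 (a=0, m=6, r=0) runs B2->E, B1->T, B2->E, B1->T, B2->E, B1->T, B2->E, B1->T, B2->S, B1->F, B3->T, B4->F, B5->T, B5->T, ...; records B1=T, B1=F, B2=S, B2=E, B3=T, B4=F, B5=T, B5=F, B6=F, B7=T, B8=S, B9=T, B10=E, B11=T
run #9 (a=-1, m=4, r=6) runs B2->S, B1->F, B3->F, B5->T, B5->T, B5->T, B5->T, B5->T, B5->F, B6->T, B10->E, B9->F, B11->T; records B1=F, B2=S, B3=F, B5=T, B5=F, B6=T, B9=F, B10=E, B11=T
union over the pool: B1=T, B1=F, B2=S, B2=E, B3=T, B3=F, B4=T, B4=F, B5=T, B5=F, B6=T, B6=F, B7=T, B7=F, B8=S, B8=E, B9=T, B9=F, B10=S, B10=E, B11=T, B11=F
uncovered (0 of 22): none

Answer: 0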